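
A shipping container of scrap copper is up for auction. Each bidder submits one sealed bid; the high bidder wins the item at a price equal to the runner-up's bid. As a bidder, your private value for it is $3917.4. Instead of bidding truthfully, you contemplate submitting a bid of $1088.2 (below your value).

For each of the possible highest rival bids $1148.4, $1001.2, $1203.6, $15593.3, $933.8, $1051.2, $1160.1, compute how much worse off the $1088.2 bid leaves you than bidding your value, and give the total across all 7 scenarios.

The deviation costs you only when the competing bid falls strictly between $1088.2 and $3917.4; elsewhere both bids give the same outcome.
$1148.4: truthful payoff $2769, deviation payoff $0 → loss $2769.
$1001.2: outcomes coincide → loss $0.
$1203.6: truthful payoff $2713.8, deviation payoff $0 → loss $2713.8.
$15593.3: outcomes coincide → loss $0.
$933.8: outcomes coincide → loss $0.
$1051.2: outcomes coincide → loss $0.
$1160.1: truthful payoff $2757.3, deviation payoff $0 → loss $2757.3.
Total loss = $2769 + $2713.8 + $2757.3 = $8240.1.

$8240.1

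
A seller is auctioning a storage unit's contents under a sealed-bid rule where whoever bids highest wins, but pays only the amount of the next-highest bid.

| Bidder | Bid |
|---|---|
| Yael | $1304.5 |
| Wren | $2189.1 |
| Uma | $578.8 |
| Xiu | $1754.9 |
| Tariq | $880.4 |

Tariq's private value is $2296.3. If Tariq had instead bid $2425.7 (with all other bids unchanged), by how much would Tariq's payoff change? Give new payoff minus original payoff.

The highest bid among the other bidders is $2189.1; Tariq's bid doesn't change that.
Original bid $880.4: Tariq is not highest (top rival bid is $2189.1); payoff $0.
Alternative bid $2425.7: Tariq is highest, pays the top rival bid $2189.1; payoff $2296.3 − $2189.1 = $107.2.
Change in payoff = $107.2 − ($0) = $107.2.

$107.2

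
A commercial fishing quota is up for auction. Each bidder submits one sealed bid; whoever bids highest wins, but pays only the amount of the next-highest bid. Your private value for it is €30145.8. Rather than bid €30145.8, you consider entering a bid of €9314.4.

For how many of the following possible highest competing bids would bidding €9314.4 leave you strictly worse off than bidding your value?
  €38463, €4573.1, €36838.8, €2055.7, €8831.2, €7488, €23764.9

1

The deviation hurts exactly when the highest competing bid lies strictly between €9314.4 and €30145.8 — underbidding then forfeits a profitable win.
€38463: above both → same outcome either way.
€4573.1: below both → same outcome either way.
€36838.8: above both → same outcome either way.
€2055.7: below both → same outcome either way.
€8831.2: below both → same outcome either way.
€7488: below both → same outcome either way.
€23764.9: inside the interval → strictly worse (loss €6380.9).
Count: 1.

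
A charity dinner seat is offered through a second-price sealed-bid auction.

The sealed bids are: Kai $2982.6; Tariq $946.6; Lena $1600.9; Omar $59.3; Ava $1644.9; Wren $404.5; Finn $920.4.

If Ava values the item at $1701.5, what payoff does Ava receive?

$0

Highest bid: Kai at $2982.6, so Kai wins.
Second-highest bid: Ava at $1644.9 — that is the price the winner pays.
Ava did not win, so Ava pays nothing and receives nothing: payoff $0.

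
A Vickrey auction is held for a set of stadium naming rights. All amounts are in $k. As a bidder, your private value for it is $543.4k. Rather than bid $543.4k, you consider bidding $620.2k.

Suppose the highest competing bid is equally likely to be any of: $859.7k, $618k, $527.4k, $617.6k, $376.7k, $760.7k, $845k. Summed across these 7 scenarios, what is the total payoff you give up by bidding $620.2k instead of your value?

$148.8k

The deviation costs you only when the competing bid falls strictly between $543.4k and $620.2k; elsewhere both bids give the same outcome.
$859.7k: outcomes coincide → loss $0k.
$618k: truthful payoff $0k, deviation payoff −$74.6k → loss $74.6k.
$527.4k: outcomes coincide → loss $0k.
$617.6k: truthful payoff $0k, deviation payoff −$74.2k → loss $74.2k.
$376.7k: outcomes coincide → loss $0k.
$760.7k: outcomes coincide → loss $0k.
$845k: outcomes coincide → loss $0k.
Total loss = $74.6k + $74.2k = $148.8k.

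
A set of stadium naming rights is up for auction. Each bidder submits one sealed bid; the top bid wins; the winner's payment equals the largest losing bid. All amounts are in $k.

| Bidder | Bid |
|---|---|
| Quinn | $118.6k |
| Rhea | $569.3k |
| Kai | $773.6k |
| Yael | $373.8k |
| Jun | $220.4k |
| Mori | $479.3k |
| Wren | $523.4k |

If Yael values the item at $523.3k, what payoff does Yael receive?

Highest bid: Kai at $773.6k, so Kai wins.
Second-highest bid: Rhea at $569.3k — that is the price the winner pays.
Yael did not win, so Yael pays nothing and receives nothing: payoff $0k.

$0k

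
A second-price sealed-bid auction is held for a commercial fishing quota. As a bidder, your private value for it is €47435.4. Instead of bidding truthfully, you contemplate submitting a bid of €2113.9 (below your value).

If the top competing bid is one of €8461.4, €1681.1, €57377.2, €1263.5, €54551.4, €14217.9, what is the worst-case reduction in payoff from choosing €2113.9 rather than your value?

€8461.4: truthful gives €38974, deviation gives €0 → loss €38974.
€1681.1: same outcome either way → loss €0.
€57377.2: same outcome either way → loss €0.
€1263.5: same outcome either way → loss €0.
€54551.4: same outcome either way → loss €0.
€14217.9: truthful gives €33217.5, deviation gives €0 → loss €33217.5.
Maximum loss: €38974.

€38974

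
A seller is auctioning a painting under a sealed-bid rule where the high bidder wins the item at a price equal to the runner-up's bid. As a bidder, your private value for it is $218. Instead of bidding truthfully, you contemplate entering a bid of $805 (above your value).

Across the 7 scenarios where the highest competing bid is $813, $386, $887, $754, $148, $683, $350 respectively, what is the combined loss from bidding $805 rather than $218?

The deviation costs you only when the competing bid falls strictly between $218 and $805; elsewhere both bids give the same outcome.
$813: outcomes coincide → loss $0.
$386: truthful payoff $0, deviation payoff −$168 → loss $168.
$887: outcomes coincide → loss $0.
$754: truthful payoff $0, deviation payoff −$536 → loss $536.
$148: outcomes coincide → loss $0.
$683: truthful payoff $0, deviation payoff −$465 → loss $465.
$350: truthful payoff $0, deviation payoff −$132 → loss $132.
Total loss = $168 + $536 + $465 + $132 = $1301.

$1301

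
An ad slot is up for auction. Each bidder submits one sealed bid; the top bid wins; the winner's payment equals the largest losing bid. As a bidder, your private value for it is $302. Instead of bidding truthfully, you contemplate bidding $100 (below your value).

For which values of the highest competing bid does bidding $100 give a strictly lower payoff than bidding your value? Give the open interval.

($100, $302)

If the competing bid is below $100, both bids win at the same price — no difference.
If it is above $302, both bids lose — no difference.
If it lies strictly between $100 and $302, bidding your value wins at a price below your value (positive payoff) while bidding $100 loses (payoff 0).
So the deviation strictly hurts on the open interval ($100, $302).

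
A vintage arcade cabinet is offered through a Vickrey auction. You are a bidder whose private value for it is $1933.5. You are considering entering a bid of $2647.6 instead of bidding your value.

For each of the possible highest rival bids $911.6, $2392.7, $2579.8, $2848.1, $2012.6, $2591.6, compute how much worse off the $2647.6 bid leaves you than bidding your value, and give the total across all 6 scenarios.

$1842.7

The deviation costs you only when the competing bid falls strictly between $1933.5 and $2647.6; elsewhere both bids give the same outcome.
$911.6: outcomes coincide → loss $0.
$2392.7: truthful payoff $0, deviation payoff −$459.2 → loss $459.2.
$2579.8: truthful payoff $0, deviation payoff −$646.3 → loss $646.3.
$2848.1: outcomes coincide → loss $0.
$2012.6: truthful payoff $0, deviation payoff −$79.1 → loss $79.1.
$2591.6: truthful payoff $0, deviation payoff −$658.1 → loss $658.1.
Total loss = $459.2 + $646.3 + $79.1 + $658.1 = $1842.7.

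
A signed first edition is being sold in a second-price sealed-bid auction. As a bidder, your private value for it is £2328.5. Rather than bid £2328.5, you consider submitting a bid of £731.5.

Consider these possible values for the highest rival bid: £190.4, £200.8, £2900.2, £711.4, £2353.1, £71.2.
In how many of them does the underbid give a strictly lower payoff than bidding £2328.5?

The deviation hurts exactly when the highest competing bid lies strictly between £731.5 and £2328.5 — underbidding then forfeits a profitable win.
£190.4: below both → same outcome either way.
£200.8: below both → same outcome either way.
£2900.2: above both → same outcome either way.
£711.4: below both → same outcome either way.
£2353.1: above both → same outcome either way.
£71.2: below both → same outcome either way.
Count: 0.

0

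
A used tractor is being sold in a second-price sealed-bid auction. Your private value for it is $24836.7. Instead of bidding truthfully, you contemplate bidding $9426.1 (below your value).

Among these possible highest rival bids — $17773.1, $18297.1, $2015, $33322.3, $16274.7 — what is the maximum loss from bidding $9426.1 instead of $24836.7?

$17773.1: truthful gives $7063.6, deviation gives $0 → loss $7063.6.
$18297.1: truthful gives $6539.6, deviation gives $0 → loss $6539.6.
$2015: same outcome either way → loss $0.
$33322.3: same outcome either way → loss $0.
$16274.7: truthful gives $8562, deviation gives $0 → loss $8562.
Maximum loss: $8562.

$8562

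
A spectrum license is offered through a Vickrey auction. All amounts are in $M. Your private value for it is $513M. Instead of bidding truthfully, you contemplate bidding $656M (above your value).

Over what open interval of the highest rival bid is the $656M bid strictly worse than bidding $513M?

If the competing bid is below $513M, both bids win at the same price — no difference.
If it is above $656M, both bids lose — no difference.
If it lies strictly between $513M and $656M, bidding your value loses (payoff 0) while bidding $656M wins at a price above your value (payoff negative).
So the deviation strictly hurts on the open interval ($513M, $656M).
Truthful bidding weakly dominates here: raising your bid can only win items priced above your value, and lowering it can only forfeit items priced below.

($513M, $656M)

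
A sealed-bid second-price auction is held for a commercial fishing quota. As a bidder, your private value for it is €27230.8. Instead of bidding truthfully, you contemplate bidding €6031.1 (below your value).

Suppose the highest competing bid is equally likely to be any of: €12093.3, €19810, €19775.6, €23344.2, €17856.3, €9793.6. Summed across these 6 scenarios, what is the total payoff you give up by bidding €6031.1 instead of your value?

The deviation costs you only when the competing bid falls strictly between €6031.1 and €27230.8; elsewhere both bids give the same outcome.
€12093.3: truthful payoff €15137.5, deviation payoff €0 → loss €15137.5.
€19810: truthful payoff €7420.8, deviation payoff €0 → loss €7420.8.
€19775.6: truthful payoff €7455.2, deviation payoff €0 → loss €7455.2.
€23344.2: truthful payoff €3886.6, deviation payoff €0 → loss €3886.6.
€17856.3: truthful payoff €9374.5, deviation payoff €0 → loss €9374.5.
€9793.6: truthful payoff €17437.2, deviation payoff €0 → loss €17437.2.
Total loss = €15137.5 + €7420.8 + €7455.2 + €3886.6 + €9374.5 + €17437.2 = €60711.8.

€60711.8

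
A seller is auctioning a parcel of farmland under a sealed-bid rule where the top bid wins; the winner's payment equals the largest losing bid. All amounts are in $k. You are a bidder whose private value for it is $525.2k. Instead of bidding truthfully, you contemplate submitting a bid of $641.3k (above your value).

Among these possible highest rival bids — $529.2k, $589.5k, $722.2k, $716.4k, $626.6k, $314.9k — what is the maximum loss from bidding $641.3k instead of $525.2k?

$529.2k: truthful gives $0k, deviation gives −$4k → loss $4k.
$589.5k: truthful gives $0k, deviation gives −$64.3k → loss $64.3k.
$722.2k: same outcome either way → loss $0k.
$716.4k: same outcome either way → loss $0k.
$626.6k: truthful gives $0k, deviation gives −$101.4k → loss $101.4k.
$314.9k: same outcome either way → loss $0k.
Maximum loss: $101.4k.

$101.4k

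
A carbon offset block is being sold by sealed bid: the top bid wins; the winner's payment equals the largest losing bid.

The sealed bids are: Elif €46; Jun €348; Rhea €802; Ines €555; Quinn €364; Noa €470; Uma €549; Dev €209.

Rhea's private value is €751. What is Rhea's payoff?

€196

Highest bid: Rhea at €802, so Rhea wins.
Second-highest bid: Ines at €555 — that is the price the winner pays.
Rhea's payoff = value − price = €751 − €555 = €196.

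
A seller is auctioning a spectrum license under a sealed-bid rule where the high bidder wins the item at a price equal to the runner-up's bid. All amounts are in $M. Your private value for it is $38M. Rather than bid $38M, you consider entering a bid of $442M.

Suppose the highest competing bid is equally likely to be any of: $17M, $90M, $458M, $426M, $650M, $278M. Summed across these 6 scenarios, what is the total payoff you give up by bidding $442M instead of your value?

The deviation costs you only when the competing bid falls strictly between $38M and $442M; elsewhere both bids give the same outcome.
$17M: outcomes coincide → loss $0M.
$90M: truthful payoff $0M, deviation payoff −$52M → loss $52M.
$458M: outcomes coincide → loss $0M.
$426M: truthful payoff $0M, deviation payoff −$388M → loss $388M.
$650M: outcomes coincide → loss $0M.
$278M: truthful payoff $0M, deviation payoff −$240M → loss $240M.
Total loss = $52M + $388M + $240M = $680M.

$680M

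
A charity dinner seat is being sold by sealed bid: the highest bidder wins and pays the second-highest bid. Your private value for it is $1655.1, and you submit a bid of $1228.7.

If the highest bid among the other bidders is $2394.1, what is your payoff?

$0

Your bid $1228.7 is below the highest competing bid $2394.1, so you lose.
A losing bidder pays nothing and receives nothing: payoff = $0.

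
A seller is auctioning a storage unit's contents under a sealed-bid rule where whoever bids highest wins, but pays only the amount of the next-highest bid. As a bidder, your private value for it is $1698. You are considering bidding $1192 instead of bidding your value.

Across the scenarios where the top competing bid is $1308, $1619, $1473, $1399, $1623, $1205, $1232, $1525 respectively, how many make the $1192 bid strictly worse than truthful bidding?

8

The deviation hurts exactly when the highest competing bid lies strictly between $1192 and $1698 — underbidding then forfeits a profitable win.
$1308: inside the interval → strictly worse (loss $390).
$1619: inside the interval → strictly worse (loss $79).
$1473: inside the interval → strictly worse (loss $225).
$1399: inside the interval → strictly worse (loss $299).
$1623: inside the interval → strictly worse (loss $75).
$1205: inside the interval → strictly worse (loss $493).
$1232: inside the interval → strictly worse (loss $466).
$1525: inside the interval → strictly worse (loss $173).
Count: 8.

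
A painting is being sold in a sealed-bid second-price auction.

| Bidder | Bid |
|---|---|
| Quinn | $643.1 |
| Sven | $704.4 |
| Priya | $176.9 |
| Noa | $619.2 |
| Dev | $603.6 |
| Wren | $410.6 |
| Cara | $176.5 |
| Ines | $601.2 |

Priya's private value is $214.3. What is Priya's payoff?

Highest bid: Sven at $704.4, so Sven wins.
Second-highest bid: Quinn at $643.1 — that is the price the winner pays.
Priya did not win, so Priya pays nothing and receives nothing: payoff $0.

$0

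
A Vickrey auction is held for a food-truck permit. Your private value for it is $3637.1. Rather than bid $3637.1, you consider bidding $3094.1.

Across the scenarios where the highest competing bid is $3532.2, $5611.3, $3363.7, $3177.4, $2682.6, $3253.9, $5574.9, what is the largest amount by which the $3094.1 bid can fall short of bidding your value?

$3532.2: truthful gives $104.9, deviation gives $0 → loss $104.9.
$5611.3: same outcome either way → loss $0.
$3363.7: truthful gives $273.4, deviation gives $0 → loss $273.4.
$3177.4: truthful gives $459.7, deviation gives $0 → loss $459.7.
$2682.6: same outcome either way → loss $0.
$3253.9: truthful gives $383.2, deviation gives $0 → loss $383.2.
$5574.9: same outcome either way → loss $0.
Maximum loss: $459.7.

$459.7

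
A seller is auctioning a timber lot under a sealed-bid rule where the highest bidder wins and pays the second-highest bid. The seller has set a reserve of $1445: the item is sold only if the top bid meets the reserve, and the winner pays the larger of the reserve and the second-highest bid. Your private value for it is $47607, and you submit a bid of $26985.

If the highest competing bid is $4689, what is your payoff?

$42918

Your bid $26985 is the highest and exceeds the reserve.
Price = max(second-highest bid, reserve) = max($4689, $1445) = $4689.
Payoff = $47607 − $4689 = $42918.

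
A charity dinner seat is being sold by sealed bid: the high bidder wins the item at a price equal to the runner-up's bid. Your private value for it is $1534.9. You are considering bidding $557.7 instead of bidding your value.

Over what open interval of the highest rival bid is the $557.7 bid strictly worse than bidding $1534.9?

($557.7, $1534.9)

If the competing bid is below $557.7, both bids win at the same price — no difference.
If it is above $1534.9, both bids lose — no difference.
If it lies strictly between $557.7 and $1534.9, bidding your value wins at a price below your value (positive payoff) while bidding $557.7 loses (payoff 0).
So the deviation strictly hurts on the open interval ($557.7, $1534.9).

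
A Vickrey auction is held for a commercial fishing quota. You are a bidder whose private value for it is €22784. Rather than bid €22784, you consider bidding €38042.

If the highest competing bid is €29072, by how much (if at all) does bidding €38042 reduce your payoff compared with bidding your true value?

€6288

Bidding your value €22784: you lose (since €22784 < €29072). Payoff €0.
Bidding €38042: you win and pay €29072. Payoff €22784 − €29072 = −€6288.
The competing bid €29072 lies between your value and your inflated bid, so overbidding wins an item priced above your value.
Loss from deviating = €0 − (−€6288) = €6288.
Because the price is fixed by the runner-up's bid, deviating from your value can only change a good outcome into a bad one — never the reverse.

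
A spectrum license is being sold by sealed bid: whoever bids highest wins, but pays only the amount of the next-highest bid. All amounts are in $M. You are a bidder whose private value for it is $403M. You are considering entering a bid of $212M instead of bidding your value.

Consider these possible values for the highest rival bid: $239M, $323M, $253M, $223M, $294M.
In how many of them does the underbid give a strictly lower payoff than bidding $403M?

5

The deviation hurts exactly when the highest competing bid lies strictly between $212M and $403M — underbidding then forfeits a profitable win.
$239M: inside the interval → strictly worse (loss $164M).
$323M: inside the interval → strictly worse (loss $80M).
$253M: inside the interval → strictly worse (loss $150M).
$223M: inside the interval → strictly worse (loss $180M).
$294M: inside the interval → strictly worse (loss $109M).
Count: 5.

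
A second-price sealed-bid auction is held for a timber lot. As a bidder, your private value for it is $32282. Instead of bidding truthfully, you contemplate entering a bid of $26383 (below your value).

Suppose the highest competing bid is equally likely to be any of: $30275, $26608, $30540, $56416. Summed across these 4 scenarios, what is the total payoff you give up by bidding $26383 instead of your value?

$9423

The deviation costs you only when the competing bid falls strictly between $26383 and $32282; elsewhere both bids give the same outcome.
$30275: truthful payoff $2007, deviation payoff $0 → loss $2007.
$26608: truthful payoff $5674, deviation payoff $0 → loss $5674.
$30540: truthful payoff $1742, deviation payoff $0 → loss $1742.
$56416: outcomes coincide → loss $0.
Total loss = $2007 + $5674 + $1742 = $9423.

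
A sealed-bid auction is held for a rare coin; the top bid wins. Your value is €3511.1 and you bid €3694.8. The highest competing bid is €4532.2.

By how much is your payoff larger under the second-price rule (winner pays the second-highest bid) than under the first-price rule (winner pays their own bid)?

€0

Your bid €3694.8 is below €4532.2, so you lose under either rule.
Payoff is €0 in both cases; difference = €0.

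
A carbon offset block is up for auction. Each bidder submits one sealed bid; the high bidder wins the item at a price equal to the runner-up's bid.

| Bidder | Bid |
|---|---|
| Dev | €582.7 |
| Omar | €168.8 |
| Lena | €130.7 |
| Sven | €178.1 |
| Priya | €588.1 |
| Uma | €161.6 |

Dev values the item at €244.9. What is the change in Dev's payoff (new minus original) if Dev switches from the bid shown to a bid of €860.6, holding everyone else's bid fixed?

−€343.2

The highest bid among the other bidders is €588.1; Dev's bid doesn't change that.
Original bid €582.7: Dev is not highest (top rival bid is €588.1); payoff €0.
Alternative bid €860.6: Dev is highest, pays the top rival bid €588.1; payoff €244.9 − €588.1 = −€343.2.
Change in payoff = −€343.2 − (€0) = −€343.2.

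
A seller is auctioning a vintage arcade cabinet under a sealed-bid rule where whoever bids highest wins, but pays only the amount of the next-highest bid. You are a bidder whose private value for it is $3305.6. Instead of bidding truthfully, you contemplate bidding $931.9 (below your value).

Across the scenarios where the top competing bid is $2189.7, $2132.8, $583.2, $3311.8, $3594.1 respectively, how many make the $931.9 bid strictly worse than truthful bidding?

The deviation hurts exactly when the highest competing bid lies strictly between $931.9 and $3305.6 — underbidding then forfeits a profitable win.
$2189.7: inside the interval → strictly worse (loss $1115.9).
$2132.8: inside the interval → strictly worse (loss $1172.8).
$583.2: below both → same outcome either way.
$3311.8: above both → same outcome either way.
$3594.1: above both → same outcome either way.
Count: 2.

2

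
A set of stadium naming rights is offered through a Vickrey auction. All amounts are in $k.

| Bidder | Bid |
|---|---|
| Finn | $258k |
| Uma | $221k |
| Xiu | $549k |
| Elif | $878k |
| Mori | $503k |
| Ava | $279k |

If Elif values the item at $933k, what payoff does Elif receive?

Highest bid: Elif at $878k, so Elif wins.
Second-highest bid: Xiu at $549k — that is the price the winner pays.
Elif's payoff = value − price = $933k − $549k = $384k.

$384k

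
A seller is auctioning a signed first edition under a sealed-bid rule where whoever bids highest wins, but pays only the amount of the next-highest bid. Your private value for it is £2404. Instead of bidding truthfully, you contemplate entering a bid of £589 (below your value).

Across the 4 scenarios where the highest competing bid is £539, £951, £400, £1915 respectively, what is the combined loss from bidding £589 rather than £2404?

The deviation costs you only when the competing bid falls strictly between £589 and £2404; elsewhere both bids give the same outcome.
£539: outcomes coincide → loss £0.
£951: truthful payoff £1453, deviation payoff £0 → loss £1453.
£400: outcomes coincide → loss £0.
£1915: truthful payoff £489, deviation payoff £0 → loss £489.
Total loss = £1453 + £489 = £1942.

£1942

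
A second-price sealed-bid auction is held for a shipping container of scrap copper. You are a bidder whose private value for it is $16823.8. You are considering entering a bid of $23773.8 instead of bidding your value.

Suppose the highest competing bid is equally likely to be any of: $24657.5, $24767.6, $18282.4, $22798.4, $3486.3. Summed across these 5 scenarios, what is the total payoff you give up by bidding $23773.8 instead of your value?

The deviation costs you only when the competing bid falls strictly between $16823.8 and $23773.8; elsewhere both bids give the same outcome.
$24657.5: outcomes coincide → loss $0.
$24767.6: outcomes coincide → loss $0.
$18282.4: truthful payoff $0, deviation payoff −$1458.6 → loss $1458.6.
$22798.4: truthful payoff $0, deviation payoff −$5974.6 → loss $5974.6.
$3486.3: outcomes coincide → loss $0.
Total loss = $1458.6 + $5974.6 = $7433.2.

$7433.2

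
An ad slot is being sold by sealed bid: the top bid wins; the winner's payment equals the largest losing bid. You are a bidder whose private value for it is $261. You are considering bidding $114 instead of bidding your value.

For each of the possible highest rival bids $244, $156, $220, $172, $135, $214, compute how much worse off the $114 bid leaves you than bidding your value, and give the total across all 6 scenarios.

$425

The deviation costs you only when the competing bid falls strictly between $114 and $261; elsewhere both bids give the same outcome.
$244: truthful payoff $17, deviation payoff $0 → loss $17.
$156: truthful payoff $105, deviation payoff $0 → loss $105.
$220: truthful payoff $41, deviation payoff $0 → loss $41.
$172: truthful payoff $89, deviation payoff $0 → loss $89.
$135: truthful payoff $126, deviation payoff $0 → loss $126.
$214: truthful payoff $47, deviation payoff $0 → loss $47.
Total loss = $17 + $105 + $41 + $89 + $126 + $47 = $425.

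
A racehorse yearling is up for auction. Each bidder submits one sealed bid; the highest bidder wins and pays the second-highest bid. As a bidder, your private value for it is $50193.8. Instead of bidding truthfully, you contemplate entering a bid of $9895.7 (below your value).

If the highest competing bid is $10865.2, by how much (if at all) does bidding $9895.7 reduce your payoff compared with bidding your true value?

$39328.6

Bidding your value $50193.8: you win (since $50193.8 > $10865.2) and pay $10865.2. Payoff $39328.6.
Bidding $9895.7: you lose. Payoff $0.
The competing bid $10865.2 lies between your shaded bid and your value, so underbidding forfeits an item you could have won at a profitable price.
Loss from deviating = $39328.6 − ($0) = $39328.6.
Because the price is fixed by the runner-up's bid, deviating from your value can only change a good outcome into a bad one — never the reverse.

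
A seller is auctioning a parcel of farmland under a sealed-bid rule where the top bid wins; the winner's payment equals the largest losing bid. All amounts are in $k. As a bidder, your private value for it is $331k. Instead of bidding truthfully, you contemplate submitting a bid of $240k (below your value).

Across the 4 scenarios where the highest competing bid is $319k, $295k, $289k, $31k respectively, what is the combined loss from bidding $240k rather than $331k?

The deviation costs you only when the competing bid falls strictly between $240k and $331k; elsewhere both bids give the same outcome.
$319k: truthful payoff $12k, deviation payoff $0k → loss $12k.
$295k: truthful payoff $36k, deviation payoff $0k → loss $36k.
$289k: truthful payoff $42k, deviation payoff $0k → loss $42k.
$31k: outcomes coincide → loss $0k.
Total loss = $12k + $36k + $42k = $90k.

$90k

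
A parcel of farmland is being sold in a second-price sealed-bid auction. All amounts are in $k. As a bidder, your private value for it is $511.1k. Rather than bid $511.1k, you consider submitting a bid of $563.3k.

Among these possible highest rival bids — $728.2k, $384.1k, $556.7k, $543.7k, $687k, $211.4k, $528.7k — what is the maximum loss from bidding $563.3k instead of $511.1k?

$45.6k

$728.2k: same outcome either way → loss $0k.
$384.1k: same outcome either way → loss $0k.
$556.7k: truthful gives $0k, deviation gives −$45.6k → loss $45.6k.
$543.7k: truthful gives $0k, deviation gives −$32.6k → loss $32.6k.
$687k: same outcome either way → loss $0k.
$211.4k: same outcome either way → loss $0k.
$528.7k: truthful gives $0k, deviation gives −$17.6k → loss $17.6k.
Maximum loss: $45.6k.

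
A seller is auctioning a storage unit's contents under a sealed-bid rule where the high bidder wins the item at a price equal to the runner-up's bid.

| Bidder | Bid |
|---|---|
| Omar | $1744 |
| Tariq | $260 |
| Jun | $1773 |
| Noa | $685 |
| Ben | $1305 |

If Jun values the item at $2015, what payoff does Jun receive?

$271

Highest bid: Jun at $1773, so Jun wins.
Second-highest bid: Omar at $1744 — that is the price the winner pays.
Jun's payoff = value − price = $2015 − $1744 = $271.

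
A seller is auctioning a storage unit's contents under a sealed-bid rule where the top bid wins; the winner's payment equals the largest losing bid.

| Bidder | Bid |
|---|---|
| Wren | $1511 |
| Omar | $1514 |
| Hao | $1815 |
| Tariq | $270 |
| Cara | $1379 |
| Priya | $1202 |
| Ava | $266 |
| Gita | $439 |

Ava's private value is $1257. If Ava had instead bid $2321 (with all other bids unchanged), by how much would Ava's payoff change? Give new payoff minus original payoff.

The highest bid among the other bidders is $1815; Ava's bid doesn't change that.
Original bid $266: Ava is not highest (top rival bid is $1815); payoff $0.
Alternative bid $2321: Ava is highest, pays the top rival bid $1815; payoff $1257 − $1815 = −$558.
Change in payoff = −$558 − ($0) = −$558.

−$558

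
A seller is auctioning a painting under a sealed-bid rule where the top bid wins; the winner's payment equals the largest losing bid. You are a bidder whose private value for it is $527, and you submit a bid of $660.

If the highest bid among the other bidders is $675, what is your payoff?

Your bid $660 is below the highest competing bid $675, so you lose.
A losing bidder pays nothing and receives nothing: payoff = $0.

$0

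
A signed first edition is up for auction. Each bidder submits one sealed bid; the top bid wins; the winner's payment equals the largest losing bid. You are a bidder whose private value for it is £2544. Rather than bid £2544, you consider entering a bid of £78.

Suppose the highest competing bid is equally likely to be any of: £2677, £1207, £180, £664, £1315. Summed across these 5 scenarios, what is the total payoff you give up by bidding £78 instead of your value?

£6810

The deviation costs you only when the competing bid falls strictly between £78 and £2544; elsewhere both bids give the same outcome.
£2677: outcomes coincide → loss £0.
£1207: truthful payoff £1337, deviation payoff £0 → loss £1337.
£180: truthful payoff £2364, deviation payoff £0 → loss £2364.
£664: truthful payoff £1880, deviation payoff £0 → loss £1880.
£1315: truthful payoff £1229, deviation payoff £0 → loss £1229.
Total loss = £1337 + £2364 + £1880 + £1229 = £6810.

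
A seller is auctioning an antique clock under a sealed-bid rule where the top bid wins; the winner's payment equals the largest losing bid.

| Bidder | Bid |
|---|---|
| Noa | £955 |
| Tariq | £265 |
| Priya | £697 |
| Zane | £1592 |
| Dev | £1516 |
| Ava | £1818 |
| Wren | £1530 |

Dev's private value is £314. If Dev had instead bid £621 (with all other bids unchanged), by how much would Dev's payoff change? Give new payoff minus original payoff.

£0

The highest bid among the other bidders is £1818; Dev's bid doesn't change that.
Original bid £1516: Dev is not highest (top rival bid is £1818); payoff £0.
Alternative bid £621: Dev is not highest (top rival bid is £1818); payoff £0.
Change in payoff = £0 − (£0) = £0.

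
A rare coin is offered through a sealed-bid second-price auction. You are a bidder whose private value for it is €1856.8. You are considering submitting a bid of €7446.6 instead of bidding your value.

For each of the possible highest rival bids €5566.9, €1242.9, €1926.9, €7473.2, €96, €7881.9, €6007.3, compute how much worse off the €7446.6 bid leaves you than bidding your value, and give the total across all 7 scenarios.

The deviation costs you only when the competing bid falls strictly between €1856.8 and €7446.6; elsewhere both bids give the same outcome.
€5566.9: truthful payoff €0, deviation payoff −€3710.1 → loss €3710.1.
€1242.9: outcomes coincide → loss €0.
€1926.9: truthful payoff €0, deviation payoff −€70.1 → loss €70.1.
€7473.2: outcomes coincide → loss €0.
€96: outcomes coincide → loss €0.
€7881.9: outcomes coincide → loss €0.
€6007.3: truthful payoff €0, deviation payoff −€4150.5 → loss €4150.5.
Total loss = €3710.1 + €70.1 + €4150.5 = €7930.7.
Truthful bidding weakly dominates here: raising your bid can only win items priced above your value, and lowering it can only forfeit items priced below.

€7930.7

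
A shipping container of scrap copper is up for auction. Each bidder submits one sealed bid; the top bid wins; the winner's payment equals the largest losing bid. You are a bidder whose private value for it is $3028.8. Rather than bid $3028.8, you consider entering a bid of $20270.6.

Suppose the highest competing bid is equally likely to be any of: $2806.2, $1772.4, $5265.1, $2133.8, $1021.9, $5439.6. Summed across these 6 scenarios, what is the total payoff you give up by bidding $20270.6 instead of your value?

$4647.1

The deviation costs you only when the competing bid falls strictly between $3028.8 and $20270.6; elsewhere both bids give the same outcome.
$2806.2: outcomes coincide → loss $0.
$1772.4: outcomes coincide → loss $0.
$5265.1: truthful payoff $0, deviation payoff −$2236.3 → loss $2236.3.
$2133.8: outcomes coincide → loss $0.
$1021.9: outcomes coincide → loss $0.
$5439.6: truthful payoff $0, deviation payoff −$2410.8 → loss $2410.8.
Total loss = $2236.3 + $2410.8 = $4647.1.
In a second-price auction your bid sets only whether you win, not what you pay, so bidding your true value is weakly dominant.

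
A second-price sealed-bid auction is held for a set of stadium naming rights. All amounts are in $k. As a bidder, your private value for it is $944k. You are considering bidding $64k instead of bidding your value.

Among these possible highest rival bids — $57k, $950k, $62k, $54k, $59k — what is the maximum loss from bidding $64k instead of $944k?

$57k: same outcome either way → loss $0k.
$950k: same outcome either way → loss $0k.
$62k: same outcome either way → loss $0k.
$54k: same outcome either way → loss $0k.
$59k: same outcome either way → loss $0k.
Maximum loss: $0k.

$0k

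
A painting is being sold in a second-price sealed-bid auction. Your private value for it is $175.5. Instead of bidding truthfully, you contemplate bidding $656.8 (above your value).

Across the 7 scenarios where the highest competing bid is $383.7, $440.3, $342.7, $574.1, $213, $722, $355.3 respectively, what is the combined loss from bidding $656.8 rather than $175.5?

The deviation costs you only when the competing bid falls strictly between $175.5 and $656.8; elsewhere both bids give the same outcome.
$383.7: truthful payoff $0, deviation payoff −$208.2 → loss $208.2.
$440.3: truthful payoff $0, deviation payoff −$264.8 → loss $264.8.
$342.7: truthful payoff $0, deviation payoff −$167.2 → loss $167.2.
$574.1: truthful payoff $0, deviation payoff −$398.6 → loss $398.6.
$213: truthful payoff $0, deviation payoff −$37.5 → loss $37.5.
$722: outcomes coincide → loss $0.
$355.3: truthful payoff $0, deviation payoff −$179.8 → loss $179.8.
Total loss = $208.2 + $264.8 + $167.2 + $398.6 + $37.5 + $179.8 = $1256.1.

$1256.1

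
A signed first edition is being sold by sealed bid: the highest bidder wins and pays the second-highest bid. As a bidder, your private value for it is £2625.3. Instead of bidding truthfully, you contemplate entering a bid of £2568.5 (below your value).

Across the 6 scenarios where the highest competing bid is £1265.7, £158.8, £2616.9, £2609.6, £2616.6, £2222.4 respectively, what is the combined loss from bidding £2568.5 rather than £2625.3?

The deviation costs you only when the competing bid falls strictly between £2568.5 and £2625.3; elsewhere both bids give the same outcome.
£1265.7: outcomes coincide → loss £0.
£158.8: outcomes coincide → loss £0.
£2616.9: truthful payoff £8.4, deviation payoff £0 → loss £8.4.
£2609.6: truthful payoff £15.7, deviation payoff £0 → loss £15.7.
£2616.6: truthful payoff £8.7, deviation payoff £0 → loss £8.7.
£2222.4: outcomes coincide → loss £0.
Total loss = £8.4 + £15.7 + £8.7 = £32.8.
Truthful bidding weakly dominates here: raising your bid can only win items priced above your value, and lowering it can only forfeit items priced below.

£32.8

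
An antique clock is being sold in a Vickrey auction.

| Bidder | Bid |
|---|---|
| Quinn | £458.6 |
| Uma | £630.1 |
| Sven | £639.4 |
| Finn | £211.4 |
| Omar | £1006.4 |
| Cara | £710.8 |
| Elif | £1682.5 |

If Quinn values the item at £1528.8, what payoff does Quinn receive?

Highest bid: Elif at £1682.5, so Elif wins.
Second-highest bid: Omar at £1006.4 — that is the price the winner pays.
Quinn did not win, so Quinn pays nothing and receives nothing: payoff £0.

£0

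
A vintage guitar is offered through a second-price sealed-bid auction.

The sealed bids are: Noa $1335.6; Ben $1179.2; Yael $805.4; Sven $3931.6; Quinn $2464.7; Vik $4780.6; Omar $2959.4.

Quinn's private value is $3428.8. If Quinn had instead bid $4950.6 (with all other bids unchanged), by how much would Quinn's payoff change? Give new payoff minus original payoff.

The highest bid among the other bidders is $4780.6; Quinn's bid doesn't change that.
Original bid $2464.7: Quinn is not highest (top rival bid is $4780.6); payoff $0.
Alternative bid $4950.6: Quinn is highest, pays the top rival bid $4780.6; payoff $3428.8 − $4780.6 = −$1351.8.
Change in payoff = −$1351.8 − ($0) = −$1351.8.

−$1351.8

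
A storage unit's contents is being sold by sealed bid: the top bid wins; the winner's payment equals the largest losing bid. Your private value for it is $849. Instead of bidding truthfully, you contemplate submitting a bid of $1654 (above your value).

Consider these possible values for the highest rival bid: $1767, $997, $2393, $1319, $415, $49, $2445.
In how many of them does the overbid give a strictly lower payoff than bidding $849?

The deviation hurts exactly when the highest competing bid lies strictly between $849 and $1654 — overbidding then wins at a price above your value.
$1767: above both → same outcome either way.
$997: inside the interval → strictly worse (loss $148).
$2393: above both → same outcome either way.
$1319: inside the interval → strictly worse (loss $470).
$415: below both → same outcome either way.
$49: below both → same outcome either way.
$2445: above both → same outcome either way.
Count: 2.

2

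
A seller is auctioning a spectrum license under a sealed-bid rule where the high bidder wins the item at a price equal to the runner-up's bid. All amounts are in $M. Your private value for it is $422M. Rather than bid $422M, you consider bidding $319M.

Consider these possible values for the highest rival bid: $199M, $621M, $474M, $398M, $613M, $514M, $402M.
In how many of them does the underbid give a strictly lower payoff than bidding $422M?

The deviation hurts exactly when the highest competing bid lies strictly between $319M and $422M — underbidding then forfeits a profitable win.
$199M: below both → same outcome either way.
$621M: above both → same outcome either way.
$474M: above both → same outcome either way.
$398M: inside the interval → strictly worse (loss $24M).
$613M: above both → same outcome either way.
$514M: above both → same outcome either way.
$402M: inside the interval → strictly worse (loss $20M).
Count: 2.

2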